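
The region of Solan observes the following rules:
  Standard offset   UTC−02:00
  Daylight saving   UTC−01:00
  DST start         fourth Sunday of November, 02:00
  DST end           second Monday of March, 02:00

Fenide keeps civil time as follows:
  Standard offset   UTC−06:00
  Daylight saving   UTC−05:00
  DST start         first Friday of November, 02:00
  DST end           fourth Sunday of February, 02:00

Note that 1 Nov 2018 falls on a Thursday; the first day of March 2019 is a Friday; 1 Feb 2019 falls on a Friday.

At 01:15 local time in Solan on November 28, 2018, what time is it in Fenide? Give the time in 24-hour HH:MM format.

1 November 2018 is a Thursday, so the first Sunday is November 4 and the fourth is November 25.
1 March 2019 is a Friday, so the first Monday is March 4 and the second is March 11.
November 28, 2018 lies within the daylight-saving period (25 November 2018 – 11 March 2019), so Solan is on daylight time, UTC−01:00.
01:15 Solan + 1h = 02:15 UTC.
1 November 2018 is a Thursday, so the first Friday is November 2.
1 February 2019 is a Friday, so the first Sunday is February 3 and the fourth is February 24.
At the standard offset (UTC−06:00), 02:15 UTC − 6h = 20:15 Fenide standard time (rolling into the previous day, 27 November 2018).
The standard-time date in Fenide, November 27, 2018, lies within the daylight-saving period (2 November 2018 – 24 February 2019), so Fenide is on daylight time, UTC−05:00.
02:15 UTC − 5h = 21:15 Fenide (rolling into the previous day, 27 November 2018).

21:15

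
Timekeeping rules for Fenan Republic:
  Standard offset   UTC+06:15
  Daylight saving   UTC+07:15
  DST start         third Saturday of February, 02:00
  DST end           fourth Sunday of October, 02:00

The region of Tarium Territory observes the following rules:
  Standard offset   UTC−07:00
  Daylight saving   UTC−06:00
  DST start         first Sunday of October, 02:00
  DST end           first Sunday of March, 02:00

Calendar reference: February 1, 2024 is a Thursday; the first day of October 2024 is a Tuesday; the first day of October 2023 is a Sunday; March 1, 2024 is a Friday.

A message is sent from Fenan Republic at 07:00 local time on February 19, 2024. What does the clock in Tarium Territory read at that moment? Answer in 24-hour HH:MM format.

1 February 2024 is a Thursday, so the first Saturday is February 3 and the third is February 17.
1 October 2024 is a Tuesday, so the first Sunday is October 6 and the fourth is October 27.
February 19, 2024 lies within the daylight-saving period (17 February – 27 October), so Fenan Republic is on daylight time, UTC+07:15.
07:00 Fenan Republic − 7h15m = 23:45 UTC (rolling into the previous day, 18 February 2024).
1 October 2023 is a Sunday, so the first Sunday is October 1.
1 March 2024 is a Friday, so the first Sunday is March 3.
At the standard offset (UTC−07:00), 23:45 UTC − 7h = 16:45 Tarium Territory standard time.
The standard-time date in Tarium Territory, February 18, 2024, falls between 1 October 2023 and 3 March 2024, so daylight saving is in effect and Tarium Territory is at UTC−06:00.
23:45 UTC − 6h = 17:45 Tarium Territory.

17:45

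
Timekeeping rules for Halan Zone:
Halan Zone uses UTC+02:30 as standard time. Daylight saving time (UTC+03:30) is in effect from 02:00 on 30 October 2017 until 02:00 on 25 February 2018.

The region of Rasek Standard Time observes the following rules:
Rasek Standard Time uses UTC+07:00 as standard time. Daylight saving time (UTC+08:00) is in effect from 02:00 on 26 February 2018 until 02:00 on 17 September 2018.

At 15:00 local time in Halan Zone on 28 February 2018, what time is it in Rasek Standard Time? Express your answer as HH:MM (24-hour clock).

20:30

Daylight saving runs 30 October 2017 – 25 February 2018; 28 February 2018 is outside that window, so Halan Zone is on standard time at UTC+02:30.
15:00 Halan Zone − 2h30m = 12:30 UTC.
At the standard offset (UTC+07:00), 12:30 UTC + 7h = 19:30 Rasek Standard Time standard time.
Daylight saving runs 26 February – 17 September; the standard-time date in Rasek Standard Time, 28 February 2018, is inside that window, so Rasek Standard Time is at UTC+08:00.
12:30 UTC + 8h = 20:30 Rasek Standard Time.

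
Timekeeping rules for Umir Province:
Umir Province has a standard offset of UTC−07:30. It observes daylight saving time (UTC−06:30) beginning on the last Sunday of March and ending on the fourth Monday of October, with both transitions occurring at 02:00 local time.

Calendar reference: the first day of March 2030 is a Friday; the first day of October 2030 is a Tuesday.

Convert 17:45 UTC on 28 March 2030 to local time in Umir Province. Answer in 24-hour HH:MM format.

1 March 2030 is a Friday, so Sundays fall on 3, 10, 17, 24, 31; the last is March 31.
1 October 2030 is a Tuesday, so the first Monday is October 7 and the fourth is October 28.
At the standard offset (UTC−07:30), 17:45 UTC − 7h30m = 10:15 Umir Province standard time.
The standard-time date in Umir Province, 28 March 2030, does not fall between 31 March and 28 October, so daylight saving is not in effect and Umir Province is at UTC−07:30.
17:45 UTC − 7h30m = 10:15 local.

10:15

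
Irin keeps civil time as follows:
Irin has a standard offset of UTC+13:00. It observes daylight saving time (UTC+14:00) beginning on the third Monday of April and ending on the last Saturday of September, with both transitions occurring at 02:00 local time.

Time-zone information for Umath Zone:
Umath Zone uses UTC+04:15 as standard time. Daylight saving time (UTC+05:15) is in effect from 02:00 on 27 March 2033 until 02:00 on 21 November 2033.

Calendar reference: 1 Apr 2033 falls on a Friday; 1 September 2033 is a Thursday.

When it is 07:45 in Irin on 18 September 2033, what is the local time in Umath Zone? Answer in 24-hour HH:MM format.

23:00

1 April 2033 is a Friday, so the first Monday is April 4 and the third is April 18.
1 September 2033 is a Thursday, so Saturdays fall on 3, 10, 17, 24; the last is September 24.
18 September 2033 falls between 18 April and 24 September, so daylight saving is in effect and Irin is at UTC+14:00.
07:45 Irin − 14h = 17:45 UTC (rolling into the previous day, 17 September 2033).
At the standard offset (UTC+04:15), 17:45 UTC + 4h15m = 22:00 Umath Zone standard time.
The standard-time date in Umath Zone, 17 September 2033, lies within the daylight-saving period (27 March – 21 November), so Umath Zone is on daylight time, UTC+05:15.
17:45 UTC + 5h15m = 23:00 Umath Zone.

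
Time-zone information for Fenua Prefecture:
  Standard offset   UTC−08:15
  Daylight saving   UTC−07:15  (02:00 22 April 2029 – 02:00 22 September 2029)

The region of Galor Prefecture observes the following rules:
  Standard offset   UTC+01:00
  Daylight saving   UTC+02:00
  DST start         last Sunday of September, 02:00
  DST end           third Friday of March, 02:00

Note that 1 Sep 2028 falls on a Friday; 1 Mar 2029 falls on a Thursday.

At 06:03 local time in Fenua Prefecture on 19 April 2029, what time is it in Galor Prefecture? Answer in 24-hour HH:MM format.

19 April 2029 is outside the daylight-saving period (22 April – 22 September), so Fenua Prefecture is on standard time, UTC−08:15.
06:03 Fenua Prefecture + 8h15m = 14:18 UTC.
1 September 2028 is a Friday, so Sundays fall on 3, 10, 17, 24; the last is September 24.
1 March 2029 is a Thursday, so the first Friday is March 2 and the third is March 16.
At the standard offset (UTC+01:00), 14:18 UTC + 1h = 15:18 Galor Prefecture standard time.
The standard-time date in Galor Prefecture, 19 April 2029, is outside the daylight-saving period (24 September 2028 – 16 March 2029), so Galor Prefecture is on standard time, UTC+01:00.
14:18 UTC + 1h = 15:18 Galor Prefecture.

15:18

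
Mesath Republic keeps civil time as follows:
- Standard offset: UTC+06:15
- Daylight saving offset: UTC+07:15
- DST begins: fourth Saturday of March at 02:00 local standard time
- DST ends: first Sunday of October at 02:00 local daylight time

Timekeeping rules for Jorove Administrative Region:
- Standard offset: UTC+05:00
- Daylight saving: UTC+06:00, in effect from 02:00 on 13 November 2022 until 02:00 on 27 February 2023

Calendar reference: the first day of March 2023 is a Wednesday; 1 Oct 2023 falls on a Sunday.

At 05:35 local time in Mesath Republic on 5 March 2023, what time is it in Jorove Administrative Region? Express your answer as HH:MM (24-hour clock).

04:20

1 March 2023 is a Wednesday, so the first Saturday is March 4 and the fourth is March 25.
1 October 2023 is a Sunday, so the first Sunday is October 1.
5 March 2023 does not fall between 25 March and 1 October, so daylight saving is not in effect and Mesath Republic is at UTC+06:15.
05:35 Mesath Republic − 6h15m = 23:20 UTC (rolling into the previous day, 4 March 2023).
At the standard offset (UTC+05:00), 23:20 UTC + 5h = 04:20 Jorove Administrative Region standard time (rolling into the next day, 5 March 2023).
Daylight saving runs 13 November 2022 – 27 February 2023; the standard-time date in Jorove Administrative Region, 5 March 2023, is outside that window, so Jorove Administrative Region is on standard time at UTC+05:00.
23:20 UTC + 5h = 04:20 Jorove Administrative Region (rolling into the next day, 5 March 2023).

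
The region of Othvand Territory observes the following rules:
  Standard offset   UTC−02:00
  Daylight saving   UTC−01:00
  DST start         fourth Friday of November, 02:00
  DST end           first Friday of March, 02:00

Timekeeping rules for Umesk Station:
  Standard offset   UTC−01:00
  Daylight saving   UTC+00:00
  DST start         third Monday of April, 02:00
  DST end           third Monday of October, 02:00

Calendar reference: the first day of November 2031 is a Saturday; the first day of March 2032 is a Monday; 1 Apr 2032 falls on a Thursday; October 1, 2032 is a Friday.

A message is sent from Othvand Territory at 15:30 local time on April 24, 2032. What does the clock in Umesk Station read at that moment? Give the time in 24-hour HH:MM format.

17:30

1 November 2031 is a Saturday, so the first Friday is November 7 and the fourth is November 28.
1 March 2032 is a Monday, so the first Friday is March 5.
April 24, 2032 is outside the daylight-saving period (28 November 2031 – 5 March 2032), so Othvand Territory is on standard time, UTC−02:00.
15:30 Othvand Territory + 2h = 17:30 UTC.
1 April 2032 is a Thursday, so the first Monday is April 5 and the third is April 19.
1 October 2032 is a Friday, so the first Monday is October 4 and the third is October 18.
At the standard offset (UTC−01:00), 17:30 UTC − 1h = 16:30 Umesk Station standard time.
The standard-time date in Umesk Station, April 24, 2032, falls between 19 April and 18 October, so daylight saving is in effect and Umesk Station is at UTC+00:00.
17:30 UTC + 0h = 17:30 Umesk Station.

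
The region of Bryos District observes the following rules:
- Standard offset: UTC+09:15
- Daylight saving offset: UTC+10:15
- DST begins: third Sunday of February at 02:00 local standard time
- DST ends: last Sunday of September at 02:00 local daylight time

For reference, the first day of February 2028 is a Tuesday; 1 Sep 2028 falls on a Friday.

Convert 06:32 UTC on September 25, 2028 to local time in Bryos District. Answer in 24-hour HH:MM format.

15:47

1 February 2028 is a Tuesday, so the first Sunday is February 6 and the third is February 20.
1 September 2028 is a Friday, so Sundays fall on 3, 10, 17, 24; the last is September 24.
At the standard offset (UTC+09:15), 06:32 UTC + 9h15m = 15:47 Bryos District standard time.
Daylight saving runs 20 February – 24 September; the standard-time date in Bryos District, September 25, 2028, is outside that window, so Bryos District is on standard time at UTC+09:15.
06:32 UTC + 9h15m = 15:47 local.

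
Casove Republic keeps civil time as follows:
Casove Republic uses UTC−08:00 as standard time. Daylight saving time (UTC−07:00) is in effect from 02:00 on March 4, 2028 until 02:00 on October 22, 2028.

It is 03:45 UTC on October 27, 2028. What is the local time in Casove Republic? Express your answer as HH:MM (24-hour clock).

19:45

At the standard offset (UTC−08:00), 03:45 UTC − 8h = 19:45 Casove Republic standard time (rolling into the previous day, 26 October 2028).
The standard-time date in Casove Republic, October 26, 2028, does not fall between 4 March and 22 October, so daylight saving is not in effect and Casove Republic is at UTC−08:00.
03:45 UTC − 8h = 19:45 local (rolling into the previous day, 26 October 2028).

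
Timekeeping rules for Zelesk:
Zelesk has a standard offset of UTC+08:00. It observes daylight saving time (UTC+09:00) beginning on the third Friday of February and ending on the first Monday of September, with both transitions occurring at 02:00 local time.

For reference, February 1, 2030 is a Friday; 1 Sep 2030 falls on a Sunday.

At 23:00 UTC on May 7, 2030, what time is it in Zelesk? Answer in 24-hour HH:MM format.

1 February 2030 is a Friday, so the first Friday is February 1 and the third is February 15.
1 September 2030 is a Sunday, so the first Monday is September 2.
At the standard offset (UTC+08:00), 23:00 UTC + 8h = 07:00 Zelesk standard time (rolling into the next day, 8 May 2030).
Daylight saving runs 15 February – 2 September; the standard-time date in Zelesk, May 8, 2030, is inside that window, so Zelesk is at UTC+09:00.
23:00 UTC + 9h = 08:00 local (rolling into the next day, 8 May 2030).

08:00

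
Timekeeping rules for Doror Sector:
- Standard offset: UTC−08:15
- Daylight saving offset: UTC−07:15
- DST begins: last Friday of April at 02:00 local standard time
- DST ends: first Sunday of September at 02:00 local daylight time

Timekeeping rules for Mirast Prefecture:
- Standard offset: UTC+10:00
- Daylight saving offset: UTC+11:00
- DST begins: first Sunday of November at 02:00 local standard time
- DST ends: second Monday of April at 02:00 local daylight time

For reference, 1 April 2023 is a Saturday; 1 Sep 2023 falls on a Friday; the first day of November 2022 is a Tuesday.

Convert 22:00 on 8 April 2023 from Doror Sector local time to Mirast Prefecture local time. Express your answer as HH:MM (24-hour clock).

17:15

1 April 2023 is a Saturday, so Fridays fall on 7, 14, 21, 28; the last is April 28.
1 September 2023 is a Friday, so the first Sunday is September 3.
Daylight saving runs 28 April – 3 September; 8 April 2023 is outside that window, so Doror Sector is on standard time at UTC−08:15.
22:00 Doror Sector + 8h15m = 06:15 UTC (rolling into the next day, 9 April 2023).
1 November 2022 is a Tuesday, so the first Sunday is November 6.
1 April 2023 is a Saturday, so the first Monday is April 3 and the second is April 10.
At the standard offset (UTC+10:00), 06:15 UTC + 10h = 16:15 Mirast Prefecture standard time.
The standard-time date in Mirast Prefecture, 9 April 2023, lies within the daylight-saving period (6 November 2022 – 10 April 2023), so Mirast Prefecture is on daylight time, UTC+11:00.
06:15 UTC + 11h = 17:15 Mirast Prefecture.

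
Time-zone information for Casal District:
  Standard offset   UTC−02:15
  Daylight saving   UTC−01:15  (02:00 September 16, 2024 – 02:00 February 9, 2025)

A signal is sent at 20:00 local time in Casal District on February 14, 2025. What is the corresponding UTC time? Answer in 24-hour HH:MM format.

22:15

February 14, 2025 does not fall between 16 September 2024 and 9 February 2025, so daylight saving is not in effect and Casal District is at UTC−02:15.
20:00 local + 2h15m = 22:15 UTC.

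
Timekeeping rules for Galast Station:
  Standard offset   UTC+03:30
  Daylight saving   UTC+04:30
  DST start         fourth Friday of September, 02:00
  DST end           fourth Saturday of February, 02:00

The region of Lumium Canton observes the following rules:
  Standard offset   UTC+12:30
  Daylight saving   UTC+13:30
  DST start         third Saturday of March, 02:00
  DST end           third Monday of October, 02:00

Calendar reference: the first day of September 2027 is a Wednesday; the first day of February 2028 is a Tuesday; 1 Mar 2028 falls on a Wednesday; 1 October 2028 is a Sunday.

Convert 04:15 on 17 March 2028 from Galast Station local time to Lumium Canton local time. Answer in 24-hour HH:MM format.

13:15

1 September 2027 is a Wednesday, so the first Friday is September 3 and the fourth is September 24.
1 February 2028 is a Tuesday, so the first Saturday is February 5 and the fourth is February 26.
Daylight saving runs 24 September 2027 – 26 February 2028; 17 March 2028 is outside that window, so Galast Station is on standard time at UTC+03:30.
04:15 Galast Station − 3h30m = 00:45 UTC.
1 March 2028 is a Wednesday, so the first Saturday is March 4 and the third is March 18.
1 October 2028 is a Sunday, so the first Monday is October 2 and the third is October 16.
At the standard offset (UTC+12:30), 00:45 UTC + 12h30m = 13:15 Lumium Canton standard time.
The standard-time date in Lumium Canton, 17 March 2028, is outside the daylight-saving period (18 March – 16 October), so Lumium Canton is on standard time, UTC+12:30.
00:45 UTC + 12h30m = 13:15 Lumium Canton.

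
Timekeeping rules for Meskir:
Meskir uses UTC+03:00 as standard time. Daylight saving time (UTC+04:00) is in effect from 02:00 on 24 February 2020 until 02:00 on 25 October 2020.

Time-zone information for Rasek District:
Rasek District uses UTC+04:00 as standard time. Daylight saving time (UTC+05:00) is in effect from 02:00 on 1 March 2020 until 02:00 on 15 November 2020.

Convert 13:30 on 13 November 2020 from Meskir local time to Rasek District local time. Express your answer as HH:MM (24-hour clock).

Daylight saving runs 24 February – 25 October; 13 November 2020 is outside that window, so Meskir is on standard time at UTC+03:00.
13:30 Meskir − 3h = 10:30 UTC.
At the standard offset (UTC+04:00), 10:30 UTC + 4h = 14:30 Rasek District standard time.
The standard-time date in Rasek District, 13 November 2020, lies within the daylight-saving period (1 March – 15 November), so Rasek District is on daylight time, UTC+05:00.
10:30 UTC + 5h = 15:30 Rasek District.

15:30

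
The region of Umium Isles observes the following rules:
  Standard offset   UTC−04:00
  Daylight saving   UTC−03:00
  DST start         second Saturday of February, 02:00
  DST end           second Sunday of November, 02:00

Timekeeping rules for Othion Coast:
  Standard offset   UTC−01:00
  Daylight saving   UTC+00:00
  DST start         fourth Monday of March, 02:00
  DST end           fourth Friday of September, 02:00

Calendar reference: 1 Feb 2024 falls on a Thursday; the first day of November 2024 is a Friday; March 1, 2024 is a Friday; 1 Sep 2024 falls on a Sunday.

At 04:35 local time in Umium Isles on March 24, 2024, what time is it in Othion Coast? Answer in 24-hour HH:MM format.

1 February 2024 is a Thursday, so the first Saturday is February 3 and the second is February 10.
1 November 2024 is a Friday, so the first Sunday is November 3 and the second is November 10.
Daylight saving runs 10 February – 10 November; March 24, 2024 is inside that window, so Umium Isles is at UTC−03:00.
04:35 Umium Isles + 3h = 07:35 UTC.
1 March 2024 is a Friday, so the first Monday is March 4 and the fourth is March 25.
1 September 2024 is a Sunday, so the first Friday is September 6 and the fourth is September 27.
At the standard offset (UTC−01:00), 07:35 UTC − 1h = 06:35 Othion Coast standard time.
Daylight saving runs 25 March – 27 September; the standard-time date in Othion Coast, March 24, 2024, is outside that window, so Othion Coast is on standard time at UTC−01:00.
07:35 UTC − 1h = 06:35 Othion Coast.

06:35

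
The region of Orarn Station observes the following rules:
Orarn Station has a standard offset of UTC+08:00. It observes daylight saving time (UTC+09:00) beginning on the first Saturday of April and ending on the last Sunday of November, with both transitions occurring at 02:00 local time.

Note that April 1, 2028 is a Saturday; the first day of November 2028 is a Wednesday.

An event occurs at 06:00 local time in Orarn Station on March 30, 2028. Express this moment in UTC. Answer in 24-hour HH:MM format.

1 April 2028 is a Saturday, so the first Saturday is April 1.
1 November 2028 is a Wednesday, so Sundays fall on 5, 12, 19, 26; the last is November 26.
March 30, 2028 does not fall between 1 April and 26 November, so daylight saving is not in effect and Orarn Station is at UTC+08:00.
06:00 local − 8h = 22:00 UTC (rolling into the previous day, 29 March 2028).

22:00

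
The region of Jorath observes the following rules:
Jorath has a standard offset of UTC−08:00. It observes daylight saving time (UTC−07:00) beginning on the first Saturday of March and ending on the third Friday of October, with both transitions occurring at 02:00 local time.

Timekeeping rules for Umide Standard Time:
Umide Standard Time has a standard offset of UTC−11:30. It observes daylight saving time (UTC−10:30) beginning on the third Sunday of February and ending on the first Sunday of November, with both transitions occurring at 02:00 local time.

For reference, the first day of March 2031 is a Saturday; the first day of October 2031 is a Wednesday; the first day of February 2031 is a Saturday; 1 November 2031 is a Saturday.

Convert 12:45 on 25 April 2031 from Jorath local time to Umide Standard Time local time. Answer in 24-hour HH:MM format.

1 March 2031 is a Saturday, so the first Saturday is March 1.
1 October 2031 is a Wednesday, so the first Friday is October 3 and the third is October 17.
Daylight saving runs 1 March – 17 October; 25 April 2031 is inside that window, so Jorath is at UTC−07:00.
12:45 Jorath + 7h = 19:45 UTC.
1 February 2031 is a Saturday, so the first Sunday is February 2 and the third is February 16.
1 November 2031 is a Saturday, so the first Sunday is November 2.
At the standard offset (UTC−11:30), 19:45 UTC − 11h30m = 08:15 Umide Standard Time standard time.
Daylight saving runs 16 February – 2 November; the standard-time date in Umide Standard Time, 25 April 2031, is inside that window, so Umide Standard Time is at UTC−10:30.
19:45 UTC − 10h30m = 09:15 Umide Standard Time.

09:15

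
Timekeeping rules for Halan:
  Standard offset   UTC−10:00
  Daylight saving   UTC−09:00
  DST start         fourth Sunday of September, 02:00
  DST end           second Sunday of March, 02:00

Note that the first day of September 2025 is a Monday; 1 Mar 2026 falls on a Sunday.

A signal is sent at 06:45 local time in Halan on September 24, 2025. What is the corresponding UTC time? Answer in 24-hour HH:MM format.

16:45

1 September 2025 is a Monday, so the first Sunday is September 7 and the fourth is September 28.
1 March 2026 is a Sunday, so the first Sunday is March 1 and the second is March 8.
Daylight saving runs 28 September 2025 – 8 March 2026; September 24, 2025 is outside that window, so Halan is on standard time at UTC−10:00.
06:45 local + 10h = 16:45 UTC.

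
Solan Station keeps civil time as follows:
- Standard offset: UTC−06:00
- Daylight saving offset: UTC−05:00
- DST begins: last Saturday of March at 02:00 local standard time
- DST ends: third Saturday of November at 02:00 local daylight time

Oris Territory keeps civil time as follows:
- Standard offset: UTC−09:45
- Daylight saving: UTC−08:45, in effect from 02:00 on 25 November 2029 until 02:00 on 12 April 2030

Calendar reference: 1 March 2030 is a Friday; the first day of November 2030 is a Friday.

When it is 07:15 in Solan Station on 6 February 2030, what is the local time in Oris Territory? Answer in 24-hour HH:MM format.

1 March 2030 is a Friday, so Saturdays fall on 2, 9, 16, 23, 30; the last is March 30.
1 November 2030 is a Friday, so the first Saturday is November 2 and the third is November 16.
6 February 2030 is outside the daylight-saving period (30 March – 16 November), so Solan Station is on standard time, UTC−06:00.
07:15 Solan Station + 6h = 13:15 UTC.
At the standard offset (UTC−09:45), 13:15 UTC − 9h45m = 03:30 Oris Territory standard time.
Daylight saving runs 25 November 2029 – 12 April 2030; the standard-time date in Oris Territory, 6 February 2030, is inside that window, so Oris Territory is at UTC−08:45.
13:15 UTC − 8h45m = 04:30 Oris Territory.

04:30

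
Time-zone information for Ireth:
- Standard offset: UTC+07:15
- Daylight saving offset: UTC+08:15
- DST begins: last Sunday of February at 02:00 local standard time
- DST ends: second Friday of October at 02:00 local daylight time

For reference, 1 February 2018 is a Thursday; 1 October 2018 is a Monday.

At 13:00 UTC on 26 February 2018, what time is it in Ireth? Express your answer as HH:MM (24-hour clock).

1 February 2018 is a Thursday, so Sundays fall on 4, 11, 18, 25; the last is February 25.
1 October 2018 is a Monday, so the first Friday is October 5 and the second is October 12.
At the standard offset (UTC+07:15), 13:00 UTC + 7h15m = 20:15 Ireth standard time.
The standard-time date in Ireth, 26 February 2018, lies within the daylight-saving period (25 February – 12 October), so Ireth is on daylight time, UTC+08:15.
13:00 UTC + 8h15m = 21:15 local.

21:15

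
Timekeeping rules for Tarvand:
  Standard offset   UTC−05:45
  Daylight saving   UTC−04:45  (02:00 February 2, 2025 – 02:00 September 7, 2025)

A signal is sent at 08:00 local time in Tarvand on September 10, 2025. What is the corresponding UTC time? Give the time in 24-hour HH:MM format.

13:45

September 10, 2025 is outside the daylight-saving period (2 February – 7 September), so Tarvand is on standard time, UTC−05:45.
08:00 local + 5h45m = 13:45 UTC.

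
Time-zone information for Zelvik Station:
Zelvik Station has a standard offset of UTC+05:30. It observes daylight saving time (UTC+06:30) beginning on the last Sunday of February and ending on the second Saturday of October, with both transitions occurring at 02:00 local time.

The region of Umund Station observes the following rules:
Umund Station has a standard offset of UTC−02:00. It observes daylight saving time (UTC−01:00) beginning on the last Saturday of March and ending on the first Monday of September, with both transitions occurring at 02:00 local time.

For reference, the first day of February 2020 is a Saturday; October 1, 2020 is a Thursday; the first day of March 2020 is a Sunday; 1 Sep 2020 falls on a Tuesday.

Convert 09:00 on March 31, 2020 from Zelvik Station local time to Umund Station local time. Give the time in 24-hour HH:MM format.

1 February 2020 is a Saturday, so Sundays fall on 2, 9, 16, 23; the last is February 23.
1 October 2020 is a Thursday, so the first Saturday is October 3 and the second is October 10.
Daylight saving runs 23 February – 10 October; March 31, 2020 is inside that window, so Zelvik Station is at UTC+06:30.
09:00 Zelvik Station − 6h30m = 02:30 UTC.
1 March 2020 is a Sunday, so Saturdays fall on 7, 14, 21, 28; the last is March 28.
1 September 2020 is a Tuesday, so the first Monday is September 7.
At the standard offset (UTC−02:00), 02:30 UTC − 2h = 00:30 Umund Station standard time.
Daylight saving runs 28 March – 7 September; the standard-time date in Umund Station, March 31, 2020, is inside that window, so Umund Station is at UTC−01:00.
02:30 UTC − 1h = 01:30 Umund Station.

01:30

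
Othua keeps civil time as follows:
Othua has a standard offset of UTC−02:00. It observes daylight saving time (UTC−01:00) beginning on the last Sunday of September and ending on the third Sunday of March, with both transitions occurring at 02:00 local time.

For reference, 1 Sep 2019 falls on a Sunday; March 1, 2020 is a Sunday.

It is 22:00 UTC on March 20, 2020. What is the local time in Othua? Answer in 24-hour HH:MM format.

1 September 2019 is a Sunday, so Sundays fall on 1, 8, 15, 22, 29; the last is September 29.
1 March 2020 is a Sunday, so the first Sunday is March 1 and the third is March 15.
At the standard offset (UTC−02:00), 22:00 UTC − 2h = 20:00 Othua standard time.
The standard-time date in Othua, March 20, 2020, does not fall between 29 September 2019 and 15 March 2020, so daylight saving is not in effect and Othua is at UTC−02:00.
22:00 UTC − 2h = 20:00 local.

20:00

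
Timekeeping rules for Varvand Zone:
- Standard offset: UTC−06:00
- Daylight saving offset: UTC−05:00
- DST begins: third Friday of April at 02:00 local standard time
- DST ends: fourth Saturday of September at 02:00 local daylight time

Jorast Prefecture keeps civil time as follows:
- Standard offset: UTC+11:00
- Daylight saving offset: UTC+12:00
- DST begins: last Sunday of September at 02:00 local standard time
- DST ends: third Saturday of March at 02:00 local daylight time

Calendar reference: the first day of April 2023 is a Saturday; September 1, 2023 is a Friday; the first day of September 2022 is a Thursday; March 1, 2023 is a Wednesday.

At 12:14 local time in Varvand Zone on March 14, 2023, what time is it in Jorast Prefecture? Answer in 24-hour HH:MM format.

1 April 2023 is a Saturday, so the first Friday is April 7 and the third is April 21.
1 September 2023 is a Friday, so the first Saturday is September 2 and the fourth is September 23.
Daylight saving runs 21 April – 23 September; March 14, 2023 is outside that window, so Varvand Zone is on standard time at UTC−06:00.
12:14 Varvand Zone + 6h = 18:14 UTC.
1 September 2022 is a Thursday, so Sundays fall on 4, 11, 18, 25; the last is September 25.
1 March 2023 is a Wednesday, so the first Saturday is March 4 and the third is March 18.
At the standard offset (UTC+11:00), 18:14 UTC + 11h = 05:14 Jorast Prefecture standard time (rolling into the next day, 15 March 2023).
The standard-time date in Jorast Prefecture, March 15, 2023, lies within the daylight-saving period (25 September 2022 – 18 March 2023), so Jorast Prefecture is on daylight time, UTC+12:00.
18:14 UTC + 12h = 06:14 Jorast Prefecture (rolling into the next day, 15 March 2023).

06:14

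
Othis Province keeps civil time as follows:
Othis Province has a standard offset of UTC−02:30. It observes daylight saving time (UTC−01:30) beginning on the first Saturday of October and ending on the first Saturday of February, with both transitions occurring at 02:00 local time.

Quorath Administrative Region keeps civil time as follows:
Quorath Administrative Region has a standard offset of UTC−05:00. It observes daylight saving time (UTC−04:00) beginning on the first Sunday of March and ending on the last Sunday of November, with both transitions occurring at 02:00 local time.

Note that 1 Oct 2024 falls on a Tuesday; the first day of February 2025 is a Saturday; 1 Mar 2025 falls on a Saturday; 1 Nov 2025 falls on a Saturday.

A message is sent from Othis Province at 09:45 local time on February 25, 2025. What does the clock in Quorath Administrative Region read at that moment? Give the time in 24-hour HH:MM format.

07:15

1 October 2024 is a Tuesday, so the first Saturday is October 5.
1 February 2025 is a Saturday, so the first Saturday is February 1.
Daylight saving runs 5 October 2024 – 1 February 2025; February 25, 2025 is outside that window, so Othis Province is on standard time at UTC−02:30.
09:45 Othis Province + 2h30m = 12:15 UTC.
1 March 2025 is a Saturday, so the first Sunday is March 2.
1 November 2025 is a Saturday, so Sundays fall on 2, 9, 16, 23, 30; the last is November 30.
At the standard offset (UTC−05:00), 12:15 UTC − 5h = 07:15 Quorath Administrative Region standard time.
Daylight saving runs 2 March – 30 November; the standard-time date in Quorath Administrative Region, February 25, 2025, is outside that window, so Quorath Administrative Region is on standard time at UTC−05:00.
12:15 UTC − 5h = 07:15 Quorath Administrative Region.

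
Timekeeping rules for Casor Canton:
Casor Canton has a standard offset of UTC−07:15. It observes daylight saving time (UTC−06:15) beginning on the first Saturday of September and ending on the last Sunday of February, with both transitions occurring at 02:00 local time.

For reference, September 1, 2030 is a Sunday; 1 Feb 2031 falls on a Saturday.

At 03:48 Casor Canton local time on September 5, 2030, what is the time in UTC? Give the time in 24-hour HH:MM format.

11:03

1 September 2030 is a Sunday, so the first Saturday is September 7.
1 February 2031 is a Saturday, so Sundays fall on 2, 9, 16, 23; the last is February 23.
September 5, 2030 does not fall between 7 September 2030 and 23 February 2031, so daylight saving is not in effect and Casor Canton is at UTC−07:15.
03:48 local + 7h15m = 11:03 UTC.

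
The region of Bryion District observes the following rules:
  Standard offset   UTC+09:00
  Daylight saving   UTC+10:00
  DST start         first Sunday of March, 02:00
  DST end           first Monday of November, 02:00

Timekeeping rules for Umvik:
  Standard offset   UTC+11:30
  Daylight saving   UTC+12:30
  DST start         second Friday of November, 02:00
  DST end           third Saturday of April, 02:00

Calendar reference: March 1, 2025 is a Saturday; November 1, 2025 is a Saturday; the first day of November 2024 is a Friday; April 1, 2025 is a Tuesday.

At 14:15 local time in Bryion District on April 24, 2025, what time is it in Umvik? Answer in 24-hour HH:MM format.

15:45

1 March 2025 is a Saturday, so the first Sunday is March 2.
1 November 2025 is a Saturday, so the first Monday is November 3.
April 24, 2025 lies within the daylight-saving period (2 March – 3 November), so Bryion District is on daylight time, UTC+10:00.
14:15 Bryion District − 10h = 04:15 UTC.
1 November 2024 is a Friday, so the first Friday is November 1 and the second is November 8.
1 April 2025 is a Tuesday, so the first Saturday is April 5 and the third is April 19.
At the standard offset (UTC+11:30), 04:15 UTC + 11h30m = 15:45 Umvik standard time.
The standard-time date in Umvik, April 24, 2025, does not fall between 8 November 2024 and 19 April 2025, so daylight saving is not in effect and Umvik is at UTC+11:30.
04:15 UTC + 11h30m = 15:45 Umvik.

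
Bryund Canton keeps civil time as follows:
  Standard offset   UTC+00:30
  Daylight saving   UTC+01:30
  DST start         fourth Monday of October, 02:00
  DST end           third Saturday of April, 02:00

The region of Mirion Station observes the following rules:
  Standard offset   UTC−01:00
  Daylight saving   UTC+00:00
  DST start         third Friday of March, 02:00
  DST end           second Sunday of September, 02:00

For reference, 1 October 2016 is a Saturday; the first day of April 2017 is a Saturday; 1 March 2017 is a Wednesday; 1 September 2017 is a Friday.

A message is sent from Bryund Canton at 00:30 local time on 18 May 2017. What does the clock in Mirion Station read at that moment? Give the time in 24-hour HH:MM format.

00:00

1 October 2016 is a Saturday, so the first Monday is October 3 and the fourth is October 24.
1 April 2017 is a Saturday, so the first Saturday is April 1 and the third is April 15.
Daylight saving runs 24 October 2016 – 15 April 2017; 18 May 2017 is outside that window, so Bryund Canton is on standard time at UTC+00:30.
00:30 Bryund Canton − 0h30m = 00:00 UTC.
1 March 2017 is a Wednesday, so the first Friday is March 3 and the third is March 17.
1 September 2017 is a Friday, so the first Sunday is September 3 and the second is September 10.
At the standard offset (UTC−01:00), 00:00 UTC − 1h = 23:00 Mirion Station standard time (rolling into the previous day, 17 May 2017).
The standard-time date in Mirion Station, 17 May 2017, lies within the daylight-saving period (17 March – 10 September), so Mirion Station is on daylight time, UTC+00:00.
00:00 UTC + 0h = 00:00 Mirion Station.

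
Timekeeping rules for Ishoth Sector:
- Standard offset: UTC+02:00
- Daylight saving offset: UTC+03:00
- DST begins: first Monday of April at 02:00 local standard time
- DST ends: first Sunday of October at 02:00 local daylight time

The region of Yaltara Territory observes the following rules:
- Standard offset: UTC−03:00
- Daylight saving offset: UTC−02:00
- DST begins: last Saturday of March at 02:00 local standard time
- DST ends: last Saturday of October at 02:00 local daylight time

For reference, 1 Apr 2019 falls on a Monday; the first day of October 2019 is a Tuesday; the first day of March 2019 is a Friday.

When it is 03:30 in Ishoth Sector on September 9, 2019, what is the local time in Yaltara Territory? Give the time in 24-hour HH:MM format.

22:30

1 April 2019 is a Monday, so the first Monday is April 1.
1 October 2019 is a Tuesday, so the first Sunday is October 6.
September 9, 2019 lies within the daylight-saving period (1 April – 6 October), so Ishoth Sector is on daylight time, UTC+03:00.
03:30 Ishoth Sector − 3h = 00:30 UTC.
1 March 2019 is a Friday, so Saturdays fall on 2, 9, 16, 23, 30; the last is March 30.
1 October 2019 is a Tuesday, so Saturdays fall on 5, 12, 19, 26; the last is October 26.
At the standard offset (UTC−03:00), 00:30 UTC − 3h = 21:30 Yaltara Territory standard time (rolling into the previous day, 8 September 2019).
Daylight saving runs 30 March – 26 October; the standard-time date in Yaltara Territory, September 8, 2019, is inside that window, so Yaltara Territory is at UTC−02:00.
00:30 UTC − 2h = 22:30 Yaltara Territory (rolling into the previous day, 8 September 2019).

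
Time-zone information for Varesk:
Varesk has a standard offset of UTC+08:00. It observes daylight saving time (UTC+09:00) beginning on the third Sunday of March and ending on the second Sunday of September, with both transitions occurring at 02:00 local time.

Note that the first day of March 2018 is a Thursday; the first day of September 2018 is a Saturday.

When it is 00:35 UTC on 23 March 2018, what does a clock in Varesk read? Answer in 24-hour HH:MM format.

09:35

1 March 2018 is a Thursday, so the first Sunday is March 4 and the third is March 18.
1 September 2018 is a Saturday, so the first Sunday is September 2 and the second is September 9.
At the standard offset (UTC+08:00), 00:35 UTC + 8h = 08:35 Varesk standard time.
The standard-time date in Varesk, 23 March 2018, falls between 18 March and 9 September, so daylight saving is in effect and Varesk is at UTC+09:00.
00:35 UTC + 9h = 09:35 local.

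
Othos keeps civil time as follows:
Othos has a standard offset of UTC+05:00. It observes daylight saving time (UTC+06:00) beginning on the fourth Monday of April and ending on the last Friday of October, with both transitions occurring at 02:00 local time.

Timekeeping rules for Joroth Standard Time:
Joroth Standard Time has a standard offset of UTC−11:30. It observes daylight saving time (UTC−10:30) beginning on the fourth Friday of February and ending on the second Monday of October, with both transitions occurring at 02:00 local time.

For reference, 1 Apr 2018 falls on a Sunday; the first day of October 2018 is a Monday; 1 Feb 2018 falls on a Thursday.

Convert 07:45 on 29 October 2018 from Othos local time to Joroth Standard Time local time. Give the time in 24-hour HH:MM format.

1 April 2018 is a Sunday, so the first Monday is April 2 and the fourth is April 23.
1 October 2018 is a Monday, so Fridays fall on 5, 12, 19, 26; the last is October 26.
29 October 2018 is outside the daylight-saving period (23 April – 26 October), so Othos is on standard time, UTC+05:00.
07:45 Othos − 5h = 02:45 UTC.
1 February 2018 is a Thursday, so the first Friday is February 2 and the fourth is February 23.
1 October 2018 is a Monday, so the first Monday is October 1 and the second is October 8.
At the standard offset (UTC−11:30), 02:45 UTC − 11h30m = 15:15 Joroth Standard Time standard time (rolling into the previous day, 28 October 2018).
The standard-time date in Joroth Standard Time, 28 October 2018, does not fall between 23 February and 8 October, so daylight saving is not in effect and Joroth Standard Time is at UTC−11:30.
02:45 UTC − 11h30m = 15:15 Joroth Standard Time (rolling into the previous day, 28 October 2018).

15:15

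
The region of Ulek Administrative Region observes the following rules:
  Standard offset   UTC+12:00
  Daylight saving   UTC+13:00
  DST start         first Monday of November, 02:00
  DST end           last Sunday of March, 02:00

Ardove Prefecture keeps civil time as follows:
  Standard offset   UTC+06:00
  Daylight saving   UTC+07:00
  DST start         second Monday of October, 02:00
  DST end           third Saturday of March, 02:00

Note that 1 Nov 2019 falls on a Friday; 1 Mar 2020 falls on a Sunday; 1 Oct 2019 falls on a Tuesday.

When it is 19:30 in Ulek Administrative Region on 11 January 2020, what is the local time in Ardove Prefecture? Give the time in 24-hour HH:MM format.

1 November 2019 is a Friday, so the first Monday is November 4.
1 March 2020 is a Sunday, so Sundays fall on 1, 8, 15, 22, 29; the last is March 29.
11 January 2020 falls between 4 November 2019 and 29 March 2020, so daylight saving is in effect and Ulek Administrative Region is at UTC+13:00.
19:30 Ulek Administrative Region − 13h = 06:30 UTC.
1 October 2019 is a Tuesday, so the first Monday is October 7 and the second is October 14.
1 March 2020 is a Sunday, so the first Saturday is March 7 and the third is March 21.
At the standard offset (UTC+06:00), 06:30 UTC + 6h = 12:30 Ardove Prefecture standard time.
The standard-time date in Ardove Prefecture, 11 January 2020, lies within the daylight-saving period (14 October 2019 – 21 March 2020), so Ardove Prefecture is on daylight time, UTC+07:00.
06:30 UTC + 7h = 13:30 Ardove Prefecture.

13:30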